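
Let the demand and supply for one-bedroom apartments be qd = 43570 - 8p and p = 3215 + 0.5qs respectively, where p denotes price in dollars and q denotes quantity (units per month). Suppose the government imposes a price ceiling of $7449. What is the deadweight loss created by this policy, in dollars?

0

Rearranging supply gives qs = 2p - 6430. In a free market, 43570 - 8p = 2p - 6430 gives the equilibrium p* = 5000, q* = 3570.
Since 7449 is above p* = 5000, the ceiling does not bind and the free-market outcome prevails.
Since the control does not bind, no trades are prevented and deadweight loss is zero.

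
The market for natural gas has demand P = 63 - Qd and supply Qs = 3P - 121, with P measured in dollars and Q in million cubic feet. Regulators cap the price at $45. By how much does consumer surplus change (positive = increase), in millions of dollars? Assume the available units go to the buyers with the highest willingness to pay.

9.5

Rearranging demand gives Qd = 63 - P. Equilibrium: 63 - P = 3P - 121, so 184 = 4P and P* = 46, Q* = 17.
Since 45 < 46, the ceiling is binding.
At P = 45: Qd = 63 - 45 = 18 and Qs = 3·45 - 121 = 14.
Consumer surplus without the control is ½ · (63 - 46) · 17 = 144.5.
With the ceiling, 14 units are sold at 45 (assume they go to the highest-value buyers). The demand price at Q = 14 is 49, so CS = ½ · [(63 - 45) + (49 - 45)] · 14 = 154.
Change in consumer surplus = 154 - 144.5 = 9.5.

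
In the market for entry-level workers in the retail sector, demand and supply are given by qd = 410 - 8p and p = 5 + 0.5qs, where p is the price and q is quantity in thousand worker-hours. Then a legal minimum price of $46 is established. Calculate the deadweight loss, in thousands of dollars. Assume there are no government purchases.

320

Rearranging supply gives qs = 2p - 10. Equilibrium: 410 - 8p = 2p - 10, so 420 = 10p and p* = 42, q* = 74.
Since 46 > 42, the floor is binding.
At p = 46: qd = 410 - 8·46 = 42 and qs = 2·46 - 10 = 82.
Quantity traded falls to 42. At q = 42 the demand price is (410 - 42)/8 = 46 and the supply price is (10 + 42)/2 = 26.
Deadweight loss = ½ · (46 - 26) · (74 - 42) = ½ · 20 · 32 = 320.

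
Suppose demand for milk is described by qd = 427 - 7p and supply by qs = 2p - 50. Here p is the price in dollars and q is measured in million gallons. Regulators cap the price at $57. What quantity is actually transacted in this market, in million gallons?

56

Equilibrium: 427 - 7p = 2p - 50, so 477 = 9p and p* = 53, q* = 56.
Since 57 is above p* = 53, the ceiling does not bind and the free-market outcome prevails.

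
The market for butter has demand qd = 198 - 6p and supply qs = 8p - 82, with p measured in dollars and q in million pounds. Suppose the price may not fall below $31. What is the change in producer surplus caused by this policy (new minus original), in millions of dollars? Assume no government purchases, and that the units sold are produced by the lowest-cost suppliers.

Equilibrium: 198 - 6p = 8p - 82, so 280 = 14p and p* = 20, q* = 78.
Because the floor (31) lies above the market-clearing price, it is binding.
At p = 31: qd = 198 - 6·31 = 12 and qs = 8·31 - 82 = 166.
Producer surplus without the control is ½ · (20 - 10.25) · 78 = 380.25.
With the floor, 12 units are sold at 31. The supply price at q = 12 is 11.75, so PS = ½ · [(31 - 10.25) + (31 - 11.75)] · 12 = 240.
Change in producer surplus = 240 - 380.25 = -140.25.

-140.25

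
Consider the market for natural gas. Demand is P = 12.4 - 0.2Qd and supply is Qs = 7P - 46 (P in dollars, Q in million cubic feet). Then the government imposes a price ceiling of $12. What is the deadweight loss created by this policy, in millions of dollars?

Rearranging demand gives Qd = 62 - 5P. Without the control the market clears where 62 - 5P = 7P - 46, i.e. P* = 9 and Q* = 17.
Since 12 is above P* = 9, the ceiling does not bind and the free-market outcome prevails.
Since the control does not bind, no trades are prevented and deadweight loss is zero.

0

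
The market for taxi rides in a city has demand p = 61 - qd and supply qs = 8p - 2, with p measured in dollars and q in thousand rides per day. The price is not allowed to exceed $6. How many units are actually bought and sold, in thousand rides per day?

Rearranging demand gives qd = 61 - p. In a free market, 61 - p = 8p - 2 gives the equilibrium p* = 7, q* = 54.
Since 6 < 7, the ceiling is binding.
At p = 6: qd = 61 - 6 = 55 and qs = 8·6 - 2 = 46.
The quantity actually transacted is the short side, supply: 46.

46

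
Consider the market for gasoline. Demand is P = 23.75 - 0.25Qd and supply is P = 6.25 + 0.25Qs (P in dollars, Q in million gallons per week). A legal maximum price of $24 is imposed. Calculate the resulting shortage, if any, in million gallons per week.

0

Rearranging demand gives Qd = 95 - 4P; rearranging supply gives Qs = 4P - 25. Without the control the market clears where 95 - 4P = 4P - 25, i.e. P* = 15 and Q* = 35.
The ceiling of 24 is above the equilibrium price 15, so it is not binding; the market clears at P* = 15, Q* = 35.
Since the control does not bind, there is no shortage.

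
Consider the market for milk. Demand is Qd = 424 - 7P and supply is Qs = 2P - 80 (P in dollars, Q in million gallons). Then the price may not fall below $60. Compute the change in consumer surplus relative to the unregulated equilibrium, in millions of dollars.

In a free market, 424 - 7P = 2P - 80 gives the equilibrium P* = 56, Q* = 32.
Because the floor (60) lies above the market-clearing price, it is binding.
At P = 60: Qd = 424 - 7·60 = 4 and Qs = 2·60 - 80 = 40.
Consumer surplus without the control is ½ · (424/7 - 56) · 32 = 512/7.
With the floor, consumers buy 4 units at 60, so CS = ½ · (424/7 - 60) · 4 = 8/7.
Change in consumer surplus = 8/7 - 512/7 = -72.

-72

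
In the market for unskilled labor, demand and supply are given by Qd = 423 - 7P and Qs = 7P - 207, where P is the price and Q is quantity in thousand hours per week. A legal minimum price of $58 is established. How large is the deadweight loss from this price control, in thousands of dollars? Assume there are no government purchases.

In a free market, 423 - 7P = 7P - 207 gives the equilibrium P* = 45, Q* = 108.
Because the floor (58) lies above the market-clearing price, it is binding.
At P = 58: Qd = 423 - 7·58 = 17 and Qs = 7·58 - 207 = 199.
Quantity traded falls to 17. At Q = 17 the demand price is (423 - 17)/7 = 58 and the supply price is (207 + 17)/7 = 32.
Deadweight loss = ½ · (58 - 32) · (108 - 17) = ½ · 26 · 91 = 1183.

1183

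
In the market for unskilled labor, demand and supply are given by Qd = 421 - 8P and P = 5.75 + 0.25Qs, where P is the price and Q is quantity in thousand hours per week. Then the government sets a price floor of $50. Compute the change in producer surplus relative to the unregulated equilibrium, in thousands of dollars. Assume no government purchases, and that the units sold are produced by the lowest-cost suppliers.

Rearranging supply gives Qs = 4P - 23. In a free market, 421 - 8P = 4P - 23 gives the equilibrium P* = 37, Q* = 125.
Because the floor (50) lies above the market-clearing price, it is binding.
At P = 50: Qd = 421 - 8·50 = 21 and Qs = 4·50 - 23 = 177.
Producer surplus without the control is ½ · (37 - 5.75) · 125 = 1953.125.
With the floor, 21 units are sold at 50. The supply price at Q = 21 is 11, so PS = ½ · [(50 - 5.75) + (50 - 11)] · 21 = 874.125.
Change in producer surplus = 874.125 - 1953.125 = -1079.

-1079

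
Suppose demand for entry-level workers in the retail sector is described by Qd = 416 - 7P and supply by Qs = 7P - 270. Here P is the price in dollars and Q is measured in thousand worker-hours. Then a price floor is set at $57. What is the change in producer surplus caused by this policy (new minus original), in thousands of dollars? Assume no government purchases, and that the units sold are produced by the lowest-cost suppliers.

-88

Equilibrium: 416 - 7P = 7P - 270, so 686 = 14P and P* = 49, Q* = 73.
Since 57 > 49, the floor is binding.
At P = 57: Qd = 416 - 7·57 = 17 and Qs = 7·57 - 270 = 129.
Producer surplus without the control is ½ · (49 - 270/7) · 73 = 5329/14.
With the floor, 17 units are sold at 57. The supply price at Q = 17 is 41, so PS = ½ · [(57 - 270/7) + (57 - 41)] · 17 = 4097/14.
Change in producer surplus = 4097/14 - 5329/14 = -88.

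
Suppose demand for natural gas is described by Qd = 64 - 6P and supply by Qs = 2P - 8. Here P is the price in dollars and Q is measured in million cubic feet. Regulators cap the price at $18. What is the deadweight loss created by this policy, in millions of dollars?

In a free market, 64 - 6P = 2P - 8 gives the equilibrium P* = 9, Q* = 10.
Since 18 is above P* = 9, the ceiling does not bind and the free-market outcome prevails.
Since the control does not bind, no trades are prevented and deadweight loss is zero.

0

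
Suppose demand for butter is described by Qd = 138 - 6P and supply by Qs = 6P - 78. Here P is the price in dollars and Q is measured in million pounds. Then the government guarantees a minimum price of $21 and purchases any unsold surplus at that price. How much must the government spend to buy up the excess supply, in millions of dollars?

Without the control the market clears where 138 - 6P = 6P - 78, i.e. P* = 18 and Q* = 30.
Since 21 > 18, the floor is binding.
At P = 21: Qd = 138 - 6·21 = 12 and Qs = 6·21 - 78 = 48.
Surplus = Qs - Qd = 36.
Government expenditure = surplus × support price = 36 × 21 = 756.

756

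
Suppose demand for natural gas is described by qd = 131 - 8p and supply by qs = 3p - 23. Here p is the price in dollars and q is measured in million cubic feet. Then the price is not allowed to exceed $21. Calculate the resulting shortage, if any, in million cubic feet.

0

Without the control the market clears where 131 - 8p = 3p - 23, i.e. p* = 14 and q* = 19.
Since 21 is above p* = 14, the ceiling does not bind and the free-market outcome prevails.
Since the control does not bind, there is no shortage.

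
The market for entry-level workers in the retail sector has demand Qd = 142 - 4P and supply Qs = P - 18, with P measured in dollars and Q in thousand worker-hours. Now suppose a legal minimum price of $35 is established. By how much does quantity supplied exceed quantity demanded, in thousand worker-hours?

15

Equilibrium: 142 - 4P = P - 18, so 160 = 5P and P* = 32, Q* = 14.
The floor of 35 is above the equilibrium price 32, so it binds.
At P = 35: Qd = 142 - 4·35 = 2 and Qs = 35 - 18 = 17.
Surplus = Qs - Qd = 17 - 2 = 15.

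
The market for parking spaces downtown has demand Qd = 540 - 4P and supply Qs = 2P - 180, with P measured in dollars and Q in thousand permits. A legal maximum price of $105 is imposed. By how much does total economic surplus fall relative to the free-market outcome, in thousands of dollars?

337.5

In a free market, 540 - 4P = 2P - 180 gives the equilibrium P* = 120, Q* = 60.
Since 105 < 120, the ceiling is binding.
At P = 105: Qd = 540 - 4·105 = 120 and Qs = 2·105 - 180 = 30.
Quantity traded falls to 30. At Q = 30 the demand price is (540 - 30)/4 = 127.5 and the supply price is (180 + 30)/2 = 105.
Deadweight loss = ½ · (127.5 - 105) · (60 - 30) = ½ · 22.5 · 30 = 337.5.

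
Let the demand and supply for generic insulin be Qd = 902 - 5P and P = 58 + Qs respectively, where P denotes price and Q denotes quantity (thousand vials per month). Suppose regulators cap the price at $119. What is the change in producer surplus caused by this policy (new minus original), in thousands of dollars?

Rearranging supply gives Qs = P - 58. Setting quantity demanded equal to quantity supplied, 902 - 5P = P - 58, gives P* = 160 and Q* = 102.
Since 119 < 160, the ceiling is binding.
At P = 119: Qd = 902 - 5·119 = 307 and Qs = 119 - 58 = 61.
Producer surplus without the control is ½ · (160 - 58) · 102 = 5202.
With the ceiling, producers sell 61 units at 119, so PS = ½ · (119 - 58) · 61 = 1860.5.
Change in producer surplus = 1860.5 - 5202 = -3341.5.

-3341.5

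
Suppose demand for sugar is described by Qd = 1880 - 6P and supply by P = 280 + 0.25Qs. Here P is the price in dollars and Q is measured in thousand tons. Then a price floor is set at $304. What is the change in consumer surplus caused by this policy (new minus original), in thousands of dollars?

-272

Rearranging supply gives Qs = 4P - 1120. In a free market, 1880 - 6P = 4P - 1120 gives the equilibrium P* = 300, Q* = 80.
The floor of 304 is above the equilibrium price 300, so it binds.
At P = 304: Qd = 1880 - 6·304 = 56 and Qs = 4·304 - 1120 = 96.
Consumer surplus without the control is ½ · (940/3 - 300) · 80 = 1600/3.
With the floor, consumers buy 56 units at 304, so CS = ½ · (940/3 - 304) · 56 = 784/3.
Change in consumer surplus = 784/3 - 1600/3 = -272.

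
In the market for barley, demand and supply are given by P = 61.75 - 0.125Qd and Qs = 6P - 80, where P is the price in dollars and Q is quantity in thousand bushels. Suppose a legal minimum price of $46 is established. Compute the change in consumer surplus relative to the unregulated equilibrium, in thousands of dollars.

Rearranging demand gives Qd = 494 - 8P. Without the control the market clears where 494 - 8P = 6P - 80, i.e. P* = 41 and Q* = 166.
Because the floor (46) lies above the market-clearing price, it is binding.
At P = 46: Qd = 494 - 8·46 = 126 and Qs = 6·46 - 80 = 196.
Consumer surplus without the control is ½ · (61.75 - 41) · 166 = 1722.25.
With the floor, consumers buy 126 units at 46, so CS = ½ · (61.75 - 46) · 126 = 992.25.
Change in consumer surplus = 992.25 - 1722.25 = -730.

-730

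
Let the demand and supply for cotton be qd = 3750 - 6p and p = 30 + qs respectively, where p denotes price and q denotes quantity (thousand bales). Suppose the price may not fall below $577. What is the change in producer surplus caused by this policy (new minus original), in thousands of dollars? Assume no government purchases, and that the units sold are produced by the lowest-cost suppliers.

-13986

Rearranging supply gives qs = p - 30. Equilibrium: 3750 - 6p = p - 30, so 3780 = 7p and p* = 540, q* = 510.
Since 577 > 540, the floor is binding.
At p = 577: qd = 3750 - 6·577 = 288 and qs = 577 - 30 = 547.
Producer surplus without the control is ½ · (540 - 30) · 510 = 130050.
With the floor, 288 units are sold at 577. The supply price at q = 288 is 318, so PS = ½ · [(577 - 30) + (577 - 318)] · 288 = 116064.
Change in producer surplus = 116064 - 130050 = -13986.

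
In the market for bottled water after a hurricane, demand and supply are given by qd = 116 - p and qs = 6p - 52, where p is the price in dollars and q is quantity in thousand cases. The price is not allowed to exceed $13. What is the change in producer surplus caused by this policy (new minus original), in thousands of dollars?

Equilibrium: 116 - p = 6p - 52, so 168 = 7p and p* = 24, q* = 92.
Because the ceiling (13) lies below the market-clearing price, it is binding.
At p = 13: qd = 116 - 13 = 103 and qs = 6·13 - 52 = 26.
Producer surplus without the control is ½ · (24 - 26/3) · 92 = 2116/3.
With the ceiling, producers sell 26 units at 13, so PS = ½ · (13 - 26/3) · 26 = 169/3.
Change in producer surplus = 169/3 - 2116/3 = -649.

-649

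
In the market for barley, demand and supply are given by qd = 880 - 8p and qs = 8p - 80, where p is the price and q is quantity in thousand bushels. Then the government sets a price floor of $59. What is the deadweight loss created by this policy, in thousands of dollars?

0

Equilibrium: 880 - 8p = 8p - 80, so 960 = 16p and p* = 60, q* = 400.
The floor of 59 is below the equilibrium price 60, so it is not binding; the market clears at p* = 60, q* = 400.
Since the control does not bind, no trades are prevented and deadweight loss is zero.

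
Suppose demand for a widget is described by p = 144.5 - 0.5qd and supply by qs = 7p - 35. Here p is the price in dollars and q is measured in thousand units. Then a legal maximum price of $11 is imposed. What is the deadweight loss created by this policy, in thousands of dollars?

9843.75

Rearranging demand gives qd = 289 - 2p. Without the control the market clears where 289 - 2p = 7p - 35, i.e. p* = 36 and q* = 217.
Since 11 < 36, the ceiling is binding.
At p = 11: qd = 289 - 2·11 = 267 and qs = 7·11 - 35 = 42.
Quantity traded falls to 42. At q = 42 the demand price is (289 - 42)/2 = 123.5 and the supply price is (35 + 42)/7 = 11.
Deadweight loss = ½ · (123.5 - 11) · (217 - 42) = ½ · 112.5 · 175 = 9843.75.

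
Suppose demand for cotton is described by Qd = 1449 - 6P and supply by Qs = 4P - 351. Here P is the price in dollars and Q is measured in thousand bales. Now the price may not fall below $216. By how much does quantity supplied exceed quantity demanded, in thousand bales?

In a free market, 1449 - 6P = 4P - 351 gives the equilibrium P* = 180, Q* = 369.
The floor of 216 is above the equilibrium price 180, so it binds.
At P = 216: Qd = 1449 - 6·216 = 153 and Qs = 4·216 - 351 = 513.
Surplus = Qs - Qd = 513 - 153 = 360.

360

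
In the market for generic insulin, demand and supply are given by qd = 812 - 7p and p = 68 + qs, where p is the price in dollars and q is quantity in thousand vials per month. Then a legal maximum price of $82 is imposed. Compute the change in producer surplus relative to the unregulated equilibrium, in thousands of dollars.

Rearranging supply gives qs = p - 68. Without the control the market clears where 812 - 7p = p - 68, i.e. p* = 110 and q* = 42.
Because the ceiling (82) lies below the market-clearing price, it is binding.
At p = 82: qd = 812 - 7·82 = 238 and qs = 82 - 68 = 14.
Producer surplus without the control is ½ · (110 - 68) · 42 = 882.
With the ceiling, producers sell 14 units at 82, so PS = ½ · (82 - 68) · 14 = 98.
Change in producer surplus = 98 - 882 = -784.

-784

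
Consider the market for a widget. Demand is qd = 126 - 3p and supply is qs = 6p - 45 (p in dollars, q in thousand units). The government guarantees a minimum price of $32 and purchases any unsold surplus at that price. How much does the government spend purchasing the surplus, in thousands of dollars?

Setting quantity demanded equal to quantity supplied, 126 - 3p = 6p - 45, gives p* = 19 and q* = 69.
The floor of 32 is above the equilibrium price 19, so it binds.
At p = 32: qd = 126 - 3·32 = 30 and qs = 6·32 - 45 = 147.
Surplus = qs - qd = 117.
Government expenditure = surplus × support price = 117 × 32 = 3744.

3744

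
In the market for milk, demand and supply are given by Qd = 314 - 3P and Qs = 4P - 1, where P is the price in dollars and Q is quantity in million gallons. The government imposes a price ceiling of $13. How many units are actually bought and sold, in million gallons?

Without the control the market clears where 314 - 3P = 4P - 1, i.e. P* = 45 and Q* = 179.
The ceiling of 13 is below the equilibrium price 45, so it binds.
At P = 13: Qd = 314 - 3·13 = 275 and Qs = 4·13 - 1 = 51.
The quantity actually transacted is the short side, supply: 51.

51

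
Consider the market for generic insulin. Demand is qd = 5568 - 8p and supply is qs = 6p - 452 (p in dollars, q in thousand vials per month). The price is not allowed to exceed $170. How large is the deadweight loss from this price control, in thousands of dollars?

354900

Equilibrium: 5568 - 8p = 6p - 452, so 6020 = 14p and p* = 430, q* = 2128.
Because the ceiling (170) lies below the market-clearing price, it is binding.
At p = 170: qd = 5568 - 8·170 = 4208 and qs = 6·170 - 452 = 568.
Quantity traded falls to 568. At q = 568 the demand price is (5568 - 568)/8 = 625 and the supply price is (452 + 568)/6 = 170.
Deadweight loss = ½ · (625 - 170) · (2128 - 568) = ½ · 455 · 1560 = 354900.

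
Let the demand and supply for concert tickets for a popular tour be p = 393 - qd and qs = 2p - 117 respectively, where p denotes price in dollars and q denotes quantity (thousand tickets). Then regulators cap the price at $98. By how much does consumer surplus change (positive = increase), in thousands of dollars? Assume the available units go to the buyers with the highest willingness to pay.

-4680

Rearranging demand gives qd = 393 - p. Setting quantity demanded equal to quantity supplied, 393 - p = 2p - 117, gives p* = 170 and q* = 223.
Since 98 < 170, the ceiling is binding.
At p = 98: qd = 393 - 98 = 295 and qs = 2·98 - 117 = 79.
Consumer surplus without the control is ½ · (393 - 170) · 223 = 24864.5.
With the ceiling, 79 units are sold at 98 (assume they go to the highest-value buyers). The demand price at q = 79 is 314, so CS = ½ · [(393 - 98) + (314 - 98)] · 79 = 20184.5.
Change in consumer surplus = 20184.5 - 24864.5 = -4680.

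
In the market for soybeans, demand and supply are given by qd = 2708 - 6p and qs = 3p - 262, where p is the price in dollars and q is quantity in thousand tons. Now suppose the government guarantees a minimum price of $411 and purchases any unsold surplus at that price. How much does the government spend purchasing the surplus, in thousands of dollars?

Setting quantity demanded equal to quantity supplied, 2708 - 6p = 3p - 262, gives p* = 330 and q* = 728.
Since 411 > 330, the floor is binding.
At p = 411: qd = 2708 - 6·411 = 242 and qs = 3·411 - 262 = 971.
Surplus = qs - qd = 729.
Government expenditure = surplus × support price = 729 × 411 = 299619.

299619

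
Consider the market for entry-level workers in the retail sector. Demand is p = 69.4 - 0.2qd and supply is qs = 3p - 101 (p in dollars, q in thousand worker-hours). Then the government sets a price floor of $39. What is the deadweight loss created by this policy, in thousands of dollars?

Rearranging demand gives qd = 347 - 5p. Equilibrium: 347 - 5p = 3p - 101, so 448 = 8p and p* = 56, q* = 67.
Since 39 is below p* = 56, the floor does not bind and the free-market outcome prevails.
Since the control does not bind, no trades are prevented and deadweight loss is zero.

0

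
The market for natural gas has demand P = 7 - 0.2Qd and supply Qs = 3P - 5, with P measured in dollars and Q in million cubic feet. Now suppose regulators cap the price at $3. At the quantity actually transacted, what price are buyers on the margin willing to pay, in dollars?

6.2

Rearranging demand gives Qd = 35 - 5P. In a free market, 35 - 5P = 3P - 5 gives the equilibrium P* = 5, Q* = 10.
Because the ceiling (3) lies below the market-clearing price, it is binding.
At P = 3: Qd = 35 - 5·3 = 20 and Qs = 3·3 - 5 = 4.
Only 4 units reach the market. On the demand curve, the marginal buyer's willingness to pay at Q = 4 is (35 - 4)/5 = 6.2.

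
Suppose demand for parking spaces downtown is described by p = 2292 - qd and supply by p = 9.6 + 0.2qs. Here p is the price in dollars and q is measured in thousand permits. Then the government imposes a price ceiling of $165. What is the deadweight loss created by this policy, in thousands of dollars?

Rearranging demand gives qd = 2292 - p; rearranging supply gives qs = 5p - 48. In a free market, 2292 - p = 5p - 48 gives the equilibrium p* = 390, q* = 1902.
The ceiling of 165 is below the equilibrium price 390, so it binds.
At p = 165: qd = 2292 - 165 = 2127 and qs = 5·165 - 48 = 777.
Quantity traded falls to 777. At q = 777 the demand price is 2292 - 777 = 1515 and the supply price is (48 + 777)/5 = 165.
Deadweight loss = ½ · (1515 - 165) · (1902 - 777) = ½ · 1350 · 1125 = 759375.

759375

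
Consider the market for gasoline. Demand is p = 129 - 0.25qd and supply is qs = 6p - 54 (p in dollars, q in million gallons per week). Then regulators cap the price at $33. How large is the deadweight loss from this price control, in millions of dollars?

4320

Rearranging demand gives qd = 516 - 4p. Setting quantity demanded equal to quantity supplied, 516 - 4p = 6p - 54, gives p* = 57 and q* = 288.
Since 33 < 57, the ceiling is binding.
At p = 33: qd = 516 - 4·33 = 384 and qs = 6·33 - 54 = 144.
Quantity traded falls to 144. At q = 144 the demand price is (516 - 144)/4 = 93 and the supply price is (54 + 144)/6 = 33.
Deadweight loss = ½ · (93 - 33) · (288 - 144) = ½ · 60 · 144 = 4320.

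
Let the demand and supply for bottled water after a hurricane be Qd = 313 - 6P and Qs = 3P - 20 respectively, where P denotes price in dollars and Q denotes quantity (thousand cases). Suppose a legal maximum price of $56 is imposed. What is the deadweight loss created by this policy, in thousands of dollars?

In a free market, 313 - 6P = 3P - 20 gives the equilibrium P* = 37, Q* = 91.
Since 56 is above P* = 37, the ceiling does not bind and the free-market outcome prevails.
Since the control does not bind, no trades are prevented and deadweight loss is zero.

0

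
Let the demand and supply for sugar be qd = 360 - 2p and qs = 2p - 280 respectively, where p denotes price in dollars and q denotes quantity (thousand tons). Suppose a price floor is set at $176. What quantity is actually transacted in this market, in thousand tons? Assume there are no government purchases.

Setting quantity demanded equal to quantity supplied, 360 - 2p = 2p - 280, gives p* = 160 and q* = 40.
The floor of 176 is above the equilibrium price 160, so it binds.
At p = 176: qd = 360 - 2·176 = 8 and qs = 2·176 - 280 = 72.
The quantity actually transacted is the short side, demand: 8.

8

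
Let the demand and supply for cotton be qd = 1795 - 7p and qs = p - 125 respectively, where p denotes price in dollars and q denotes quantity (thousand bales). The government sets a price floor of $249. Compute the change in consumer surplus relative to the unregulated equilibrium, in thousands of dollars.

Without the control the market clears where 1795 - 7p = p - 125, i.e. p* = 240 and q* = 115.
Since 249 > 240, the floor is binding.
At p = 249: qd = 1795 - 7·249 = 52 and qs = 249 - 125 = 124.
Consumer surplus without the control is ½ · (1795/7 - 240) · 115 = 13225/14.
With the floor, consumers buy 52 units at 249, so CS = ½ · (1795/7 - 249) · 52 = 1352/7.
Change in consumer surplus = 1352/7 - 13225/14 = -751.5.

-751.5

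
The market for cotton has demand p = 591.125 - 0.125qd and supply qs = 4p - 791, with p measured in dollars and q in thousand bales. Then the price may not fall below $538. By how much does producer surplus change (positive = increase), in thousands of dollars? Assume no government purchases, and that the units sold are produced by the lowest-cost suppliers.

-15522

Rearranging demand gives qd = 4729 - 8p. Equilibrium: 4729 - 8p = 4p - 791, so 5520 = 12p and p* = 460, q* = 1049.
The floor of 538 is above the equilibrium price 460, so it binds.
At p = 538: qd = 4729 - 8·538 = 425 and qs = 4·538 - 791 = 1361.
Producer surplus without the control is ½ · (460 - 197.75) · 1049 = 137550.125.
With the floor, 425 units are sold at 538. The supply price at q = 425 is 304, so PS = ½ · [(538 - 197.75) + (538 - 304)] · 425 = 122028.125.
Change in producer surplus = 122028.125 - 137550.125 = -15522.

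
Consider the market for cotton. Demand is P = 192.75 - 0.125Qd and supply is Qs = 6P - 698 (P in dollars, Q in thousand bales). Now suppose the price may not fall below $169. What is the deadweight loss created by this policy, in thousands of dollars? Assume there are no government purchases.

756

Rearranging demand gives Qd = 1542 - 8P. In a free market, 1542 - 8P = 6P - 698 gives the equilibrium P* = 160, Q* = 262.
Since 169 > 160, the floor is binding.
At P = 169: Qd = 1542 - 8·169 = 190 and Qs = 6·169 - 698 = 316.
Quantity traded falls to 190. At Q = 190 the demand price is (1542 - 190)/8 = 169 and the supply price is (698 + 190)/6 = 148.
Deadweight loss = ½ · (169 - 148) · (262 - 190) = ½ · 21 · 72 = 756.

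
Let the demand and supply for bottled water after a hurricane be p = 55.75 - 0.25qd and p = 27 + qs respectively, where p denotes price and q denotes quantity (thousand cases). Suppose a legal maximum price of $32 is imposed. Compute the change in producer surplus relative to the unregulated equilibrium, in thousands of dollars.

Rearranging demand gives qd = 223 - 4p; rearranging supply gives qs = p - 27. Without the control the market clears where 223 - 4p = p - 27, i.e. p* = 50 and q* = 23.
Because the ceiling (32) lies below the market-clearing price, it is binding.
At p = 32: qd = 223 - 4·32 = 95 and qs = 32 - 27 = 5.
Producer surplus without the control is ½ · (50 - 27) · 23 = 264.5.
With the ceiling, producers sell 5 units at 32, so PS = ½ · (32 - 27) · 5 = 12.5.
Change in producer surplus = 12.5 - 264.5 = -252.

-252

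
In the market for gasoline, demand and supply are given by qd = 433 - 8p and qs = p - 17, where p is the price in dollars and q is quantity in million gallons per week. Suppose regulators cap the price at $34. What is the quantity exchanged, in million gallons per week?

Setting quantity demanded equal to quantity supplied, 433 - 8p = p - 17, gives p* = 50 and q* = 33.
The ceiling of 34 is below the equilibrium price 50, so it binds.
At p = 34: qd = 433 - 8·34 = 161 and qs = 34 - 17 = 17.
The quantity actually transacted is the short side, supply: 17.

17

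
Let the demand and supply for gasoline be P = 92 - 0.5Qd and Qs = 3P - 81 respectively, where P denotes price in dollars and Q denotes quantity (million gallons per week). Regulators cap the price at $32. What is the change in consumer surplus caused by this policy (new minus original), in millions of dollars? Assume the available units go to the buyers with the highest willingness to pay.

Rearranging demand gives Qd = 184 - 2P. Without the control the market clears where 184 - 2P = 3P - 81, i.e. P* = 53 and Q* = 78.
Because the ceiling (32) lies below the market-clearing price, it is binding.
At P = 32: Qd = 184 - 2·32 = 120 and Qs = 3·32 - 81 = 15.
Consumer surplus without the control is ½ · (92 - 53) · 78 = 1521.
With the ceiling, 15 units are sold at 32 (assume they go to the highest-value buyers). The demand price at Q = 15 is 84.5, so CS = ½ · [(92 - 32) + (84.5 - 32)] · 15 = 843.75.
Change in consumer surplus = 843.75 - 1521 = -677.25.

-677.25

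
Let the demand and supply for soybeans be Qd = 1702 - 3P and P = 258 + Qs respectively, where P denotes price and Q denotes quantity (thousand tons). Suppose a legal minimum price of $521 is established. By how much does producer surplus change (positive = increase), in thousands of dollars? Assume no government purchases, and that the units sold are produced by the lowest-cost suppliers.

-15.5

Rearranging supply gives Qs = P - 258. In a free market, 1702 - 3P = P - 258 gives the equilibrium P* = 490, Q* = 232.
Because the floor (521) lies above the market-clearing price, it is binding.
At P = 521: Qd = 1702 - 3·521 = 139 and Qs = 521 - 258 = 263.
Producer surplus without the control is ½ · (490 - 258) · 232 = 26912.
With the floor, 139 units are sold at 521. The supply price at Q = 139 is 397, so PS = ½ · [(521 - 258) + (521 - 397)] · 139 = 26896.5.
Change in producer surplus = 26896.5 - 26912 = -15.5.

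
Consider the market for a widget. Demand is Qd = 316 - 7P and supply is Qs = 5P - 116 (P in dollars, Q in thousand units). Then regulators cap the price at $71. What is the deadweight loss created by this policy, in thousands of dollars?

In a free market, 316 - 7P = 5P - 116 gives the equilibrium P* = 36, Q* = 64.
The ceiling of 71 is above the equilibrium price 36, so it is not binding; the market clears at P* = 36, Q* = 64.
Since the control does not bind, no trades are prevented and deadweight loss is zero.

0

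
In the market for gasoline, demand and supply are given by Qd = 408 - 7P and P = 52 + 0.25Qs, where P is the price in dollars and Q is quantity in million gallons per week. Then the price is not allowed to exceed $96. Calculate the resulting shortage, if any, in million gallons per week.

0

Rearranging supply gives Qs = 4P - 208. In a free market, 408 - 7P = 4P - 208 gives the equilibrium P* = 56, Q* = 16.
The ceiling of 96 is above the equilibrium price 56, so it is not binding; the market clears at P* = 56, Q* = 16.
Since the control does not bind, there is no shortage.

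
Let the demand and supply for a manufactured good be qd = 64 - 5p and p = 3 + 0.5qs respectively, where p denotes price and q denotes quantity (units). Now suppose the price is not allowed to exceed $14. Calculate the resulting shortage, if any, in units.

Rearranging supply gives qs = 2p - 6. In a free market, 64 - 5p = 2p - 6 gives the equilibrium p* = 10, q* = 14.
The ceiling of 14 is above the equilibrium price 10, so it is not binding; the market clears at p* = 10, q* = 14.
Since the control does not bind, there is no shortage.

0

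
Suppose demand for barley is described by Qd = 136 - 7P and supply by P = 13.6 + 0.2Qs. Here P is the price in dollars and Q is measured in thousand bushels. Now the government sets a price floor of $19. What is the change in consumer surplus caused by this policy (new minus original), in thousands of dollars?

Rearranging supply gives Qs = 5P - 68. Setting quantity demanded equal to quantity supplied, 136 - 7P = 5P - 68, gives P* = 17 and Q* = 17.
The floor of 19 is above the equilibrium price 17, so it binds.
At P = 19: Qd = 136 - 7·19 = 3 and Qs = 5·19 - 68 = 27.
Consumer surplus without the control is ½ · (136/7 - 17) · 17 = 289/14.
With the floor, consumers buy 3 units at 19, so CS = ½ · (136/7 - 19) · 3 = 9/14.
Change in consumer surplus = 9/14 - 289/14 = -20.

-20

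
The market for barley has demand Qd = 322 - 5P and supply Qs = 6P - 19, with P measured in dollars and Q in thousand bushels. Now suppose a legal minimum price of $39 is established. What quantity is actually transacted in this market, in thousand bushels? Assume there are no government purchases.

Equilibrium: 322 - 5P = 6P - 19, so 341 = 11P and P* = 31, Q* = 167.
Because the floor (39) lies above the market-clearing price, it is binding.
At P = 39: Qd = 322 - 5·39 = 127 and Qs = 6·39 - 19 = 215.
The quantity actually transacted is the short side, demand: 127.

127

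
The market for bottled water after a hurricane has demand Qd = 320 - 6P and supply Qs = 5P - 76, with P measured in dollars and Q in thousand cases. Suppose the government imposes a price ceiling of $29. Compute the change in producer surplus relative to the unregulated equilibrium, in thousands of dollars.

-605.5

Without the control the market clears where 320 - 6P = 5P - 76, i.e. P* = 36 and Q* = 104.
Because the ceiling (29) lies below the market-clearing price, it is binding.
At P = 29: Qd = 320 - 6·29 = 146 and Qs = 5·29 - 76 = 69.
Producer surplus without the control is ½ · (36 - 15.2) · 104 = 1081.6.
With the ceiling, producers sell 69 units at 29, so PS = ½ · (29 - 15.2) · 69 = 476.1.
Change in producer surplus = 476.1 - 1081.6 = -605.5.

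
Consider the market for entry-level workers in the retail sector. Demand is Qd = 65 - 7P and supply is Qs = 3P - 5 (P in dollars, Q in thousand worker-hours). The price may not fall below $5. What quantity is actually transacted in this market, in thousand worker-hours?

16

Without the control the market clears where 65 - 7P = 3P - 5, i.e. P* = 7 and Q* = 16.
The floor of 5 is below the equilibrium price 7, so it is not binding; the market clears at P* = 7, Q* = 16.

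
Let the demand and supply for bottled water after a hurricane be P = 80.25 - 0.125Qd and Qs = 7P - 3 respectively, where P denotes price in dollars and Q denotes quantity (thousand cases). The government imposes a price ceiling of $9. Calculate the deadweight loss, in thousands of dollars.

7586.25

Rearranging demand gives Qd = 642 - 8P. Setting quantity demanded equal to quantity supplied, 642 - 8P = 7P - 3, gives P* = 43 and Q* = 298.
The ceiling of 9 is below the equilibrium price 43, so it binds.
At P = 9: Qd = 642 - 8·9 = 570 and Qs = 7·9 - 3 = 60.
Quantity traded falls to 60. At Q = 60 the demand price is (642 - 60)/8 = 72.75 and the supply price is (3 + 60)/7 = 9.
Deadweight loss = ½ · (72.75 - 9) · (298 - 60) = ½ · 63.75 · 238 = 7586.25.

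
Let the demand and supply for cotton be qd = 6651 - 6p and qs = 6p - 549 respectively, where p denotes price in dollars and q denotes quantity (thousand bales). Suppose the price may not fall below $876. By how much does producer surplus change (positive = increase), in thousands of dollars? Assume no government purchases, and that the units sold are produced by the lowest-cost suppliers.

156492

Setting quantity demanded equal to quantity supplied, 6651 - 6p = 6p - 549, gives p* = 600 and q* = 3051.
Because the floor (876) lies above the market-clearing price, it is binding.
At p = 876: qd = 6651 - 6·876 = 1395 and qs = 6·876 - 549 = 4707.
Producer surplus without the control is ½ · (600 - 91.5) · 3051 = 775716.75.
With the floor, 1395 units are sold at 876. The supply price at q = 1395 is 324, so PS = ½ · [(876 - 91.5) + (876 - 324)] · 1395 = 932208.75.
Change in producer surplus = 932208.75 - 775716.75 = 156492.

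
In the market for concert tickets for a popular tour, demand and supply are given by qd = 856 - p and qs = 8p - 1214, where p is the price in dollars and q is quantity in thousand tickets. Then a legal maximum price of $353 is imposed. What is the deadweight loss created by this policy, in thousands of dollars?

Equilibrium: 856 - p = 8p - 1214, so 2070 = 9p and p* = 230, q* = 626.
Since 353 is above p* = 230, the ceiling does not bind and the free-market outcome prevails.
Since the control does not bind, no trades are prevented and deadweight loss is zero.

0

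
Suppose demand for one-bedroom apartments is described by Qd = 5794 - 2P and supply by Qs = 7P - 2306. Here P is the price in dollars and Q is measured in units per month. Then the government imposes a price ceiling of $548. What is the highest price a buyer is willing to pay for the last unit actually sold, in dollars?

Setting quantity demanded equal to quantity supplied, 5794 - 2P = 7P - 2306, gives P* = 900 and Q* = 3994.
The ceiling of 548 is below the equilibrium price 900, so it binds.
At P = 548: Qd = 5794 - 2·548 = 4698 and Qs = 7·548 - 2306 = 1530.
Only 1530 units reach the market. On the demand curve, the marginal buyer's willingness to pay at Q = 1530 is (5794 - 1530)/2 = 2132.

2132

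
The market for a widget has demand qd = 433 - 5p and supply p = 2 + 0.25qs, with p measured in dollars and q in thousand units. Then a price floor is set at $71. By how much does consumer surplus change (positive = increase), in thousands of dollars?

-2926

Rearranging supply gives qs = 4p - 8. In a free market, 433 - 5p = 4p - 8 gives the equilibrium p* = 49, q* = 188.
The floor of 71 is above the equilibrium price 49, so it binds.
At p = 71: qd = 433 - 5·71 = 78 and qs = 4·71 - 8 = 276.
Consumer surplus without the control is ½ · (86.6 - 49) · 188 = 3534.4.
With the floor, consumers buy 78 units at 71, so CS = ½ · (86.6 - 71) · 78 = 608.4.
Change in consumer surplus = 608.4 - 3534.4 = -2926.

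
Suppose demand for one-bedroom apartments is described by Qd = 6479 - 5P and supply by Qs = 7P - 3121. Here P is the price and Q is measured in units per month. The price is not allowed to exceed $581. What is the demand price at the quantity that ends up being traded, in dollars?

1106.6

Equilibrium: 6479 - 5P = 7P - 3121, so 9600 = 12P and P* = 800, Q* = 2479.
The ceiling of 581 is below the equilibrium price 800, so it binds.
At P = 581: Qd = 6479 - 5·581 = 3574 and Qs = 7·581 - 3121 = 946.
Only 946 units reach the market. On the demand curve, the marginal buyer's willingness to pay at Q = 946 is (6479 - 946)/5 = 1106.6.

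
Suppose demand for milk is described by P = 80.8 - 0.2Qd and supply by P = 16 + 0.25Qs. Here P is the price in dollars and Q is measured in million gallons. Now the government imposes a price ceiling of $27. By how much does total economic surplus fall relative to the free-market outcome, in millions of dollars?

2250

Rearranging demand gives Qd = 404 - 5P; rearranging supply gives Qs = 4P - 64. Setting quantity demanded equal to quantity supplied, 404 - 5P = 4P - 64, gives P* = 52 and Q* = 144.
The ceiling of 27 is below the equilibrium price 52, so it binds.
At P = 27: Qd = 404 - 5·27 = 269 and Qs = 4·27 - 64 = 44.
Quantity traded falls to 44. At Q = 44 the demand price is (404 - 44)/5 = 72 and the supply price is (64 + 44)/4 = 27.
Deadweight loss = ½ · (72 - 27) · (144 - 44) = ½ · 45 · 100 = 2250.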